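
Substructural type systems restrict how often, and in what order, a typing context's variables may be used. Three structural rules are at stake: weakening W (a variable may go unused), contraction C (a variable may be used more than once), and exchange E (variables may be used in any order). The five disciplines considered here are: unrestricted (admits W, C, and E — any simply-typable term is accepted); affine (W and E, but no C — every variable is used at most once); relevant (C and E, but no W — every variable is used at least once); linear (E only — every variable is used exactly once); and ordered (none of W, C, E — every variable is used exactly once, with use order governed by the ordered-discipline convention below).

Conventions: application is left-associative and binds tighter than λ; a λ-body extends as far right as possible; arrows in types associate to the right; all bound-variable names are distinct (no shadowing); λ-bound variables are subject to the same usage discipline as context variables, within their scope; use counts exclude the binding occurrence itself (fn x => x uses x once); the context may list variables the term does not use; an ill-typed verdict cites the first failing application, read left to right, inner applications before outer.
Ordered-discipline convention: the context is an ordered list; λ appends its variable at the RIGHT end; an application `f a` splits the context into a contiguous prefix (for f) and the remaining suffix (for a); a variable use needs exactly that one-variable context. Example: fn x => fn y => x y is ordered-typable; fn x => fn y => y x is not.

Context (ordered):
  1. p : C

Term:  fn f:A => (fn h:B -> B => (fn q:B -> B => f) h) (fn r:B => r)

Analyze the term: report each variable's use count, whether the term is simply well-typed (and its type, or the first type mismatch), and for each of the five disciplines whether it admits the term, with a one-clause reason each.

usage: p ×0; f [bound] ×1; h [bound] ×1; q [bound] ×0; r [bound] ×1
left-to-right use order: f, h, r
typing: well-typed — term : A -> A
ordered: ✗, needs weakening: p, q unused
linear: ✗, needs weakening: p, q unused
affine: ✓, p, f, h, q, r: no repeats, contraction unneeded
relevant: ✗, needs weakening: p, q unused
unrestricted: ✓, typability at A -> A is all that's needed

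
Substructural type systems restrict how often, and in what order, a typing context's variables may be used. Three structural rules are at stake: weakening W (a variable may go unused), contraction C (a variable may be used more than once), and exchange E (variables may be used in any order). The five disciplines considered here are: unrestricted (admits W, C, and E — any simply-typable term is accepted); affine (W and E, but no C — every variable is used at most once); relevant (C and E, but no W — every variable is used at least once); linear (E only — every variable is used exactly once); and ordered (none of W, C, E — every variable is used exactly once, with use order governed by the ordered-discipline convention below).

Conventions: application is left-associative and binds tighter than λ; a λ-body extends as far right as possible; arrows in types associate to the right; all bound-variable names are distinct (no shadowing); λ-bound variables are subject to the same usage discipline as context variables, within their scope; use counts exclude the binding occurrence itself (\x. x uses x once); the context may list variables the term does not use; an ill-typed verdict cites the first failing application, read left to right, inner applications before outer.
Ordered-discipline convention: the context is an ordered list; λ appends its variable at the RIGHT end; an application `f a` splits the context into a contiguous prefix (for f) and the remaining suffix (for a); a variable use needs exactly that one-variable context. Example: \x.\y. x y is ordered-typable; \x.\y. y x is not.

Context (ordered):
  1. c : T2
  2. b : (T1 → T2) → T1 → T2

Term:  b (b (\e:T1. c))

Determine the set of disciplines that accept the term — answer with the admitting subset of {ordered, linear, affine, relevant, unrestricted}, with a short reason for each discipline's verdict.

accepted by: unrestricted
counts: c ×1, b ×2, e [bound] ×0
order of uses: b, b, c
typing: the term checks, with type T1 → T2
ordered: ✗, needs contraction — b ×2; needs weakening: e unused
linear: ✗, needs contraction — b ×2; needs weakening: e unused
affine: ✗, needs contraction — b ×2
relevant: ✗, needs weakening: e unused
unrestricted: ✓, typability at T1 → T2 is all that's needed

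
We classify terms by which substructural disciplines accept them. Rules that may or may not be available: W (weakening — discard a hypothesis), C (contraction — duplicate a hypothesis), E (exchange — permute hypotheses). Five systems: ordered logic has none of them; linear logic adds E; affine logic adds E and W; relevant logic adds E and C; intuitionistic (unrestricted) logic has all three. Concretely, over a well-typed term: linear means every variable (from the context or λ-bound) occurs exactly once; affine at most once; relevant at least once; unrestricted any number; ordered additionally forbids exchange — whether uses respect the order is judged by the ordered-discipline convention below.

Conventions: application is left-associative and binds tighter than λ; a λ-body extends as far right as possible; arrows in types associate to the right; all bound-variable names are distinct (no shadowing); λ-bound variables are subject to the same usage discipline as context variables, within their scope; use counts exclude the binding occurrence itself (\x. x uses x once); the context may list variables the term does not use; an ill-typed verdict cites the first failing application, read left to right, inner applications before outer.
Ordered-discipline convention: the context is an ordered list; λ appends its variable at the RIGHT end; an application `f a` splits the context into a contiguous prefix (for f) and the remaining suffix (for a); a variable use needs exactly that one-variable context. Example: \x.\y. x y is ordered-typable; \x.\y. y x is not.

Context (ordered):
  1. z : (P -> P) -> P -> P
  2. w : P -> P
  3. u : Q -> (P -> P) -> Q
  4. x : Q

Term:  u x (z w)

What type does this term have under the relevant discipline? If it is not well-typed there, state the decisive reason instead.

term : Q
usage: z=1; w=1; u=1; x=1
uses in reading order: u, x, z, w
typing: the term checks, with type Q
per-discipline verdicts: ordered ✗, linear ✓, affine ✓, relevant ✓, unrestricted ✓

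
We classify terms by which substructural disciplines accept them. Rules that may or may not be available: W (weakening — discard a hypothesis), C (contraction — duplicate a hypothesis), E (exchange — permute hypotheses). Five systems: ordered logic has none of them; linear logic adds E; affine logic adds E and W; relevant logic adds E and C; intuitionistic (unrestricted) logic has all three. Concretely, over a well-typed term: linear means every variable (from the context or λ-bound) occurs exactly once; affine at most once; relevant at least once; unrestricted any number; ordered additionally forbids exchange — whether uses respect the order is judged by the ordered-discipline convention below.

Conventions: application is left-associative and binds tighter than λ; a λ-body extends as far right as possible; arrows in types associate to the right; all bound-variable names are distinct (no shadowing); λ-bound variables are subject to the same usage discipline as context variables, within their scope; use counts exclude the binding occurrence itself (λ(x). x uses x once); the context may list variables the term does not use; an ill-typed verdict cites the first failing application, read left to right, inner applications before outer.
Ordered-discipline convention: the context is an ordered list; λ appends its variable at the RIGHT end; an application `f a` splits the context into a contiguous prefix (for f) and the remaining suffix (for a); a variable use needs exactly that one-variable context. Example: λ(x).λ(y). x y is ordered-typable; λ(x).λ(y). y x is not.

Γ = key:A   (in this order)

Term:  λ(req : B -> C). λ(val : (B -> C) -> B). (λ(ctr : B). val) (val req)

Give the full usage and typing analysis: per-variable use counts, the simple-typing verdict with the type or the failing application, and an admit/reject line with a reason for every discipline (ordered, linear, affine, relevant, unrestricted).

use counts: key: 0×, req (λ-bound): 1×, val (λ-bound): 2×, ctr (λ-bound): 0×
order of uses: val, val, req
typing: ✓ — (B -> C) -> ((B -> C) -> B) -> (B -> C) -> B
ordered: ✗, val ×2 used more than once (contraction); unused: key, ctr — weakening required
linear: ✗, val ×2 used more than once (contraction); unused: key, ctr — weakening required
affine: ✗, val ×2 used more than once (contraction)
relevant: ✗, unused: key, ctr — weakening required
unrestricted: ✓, well-typed at (B -> C) -> ((B -> C) -> B) -> (B -> C) -> B; no restrictions here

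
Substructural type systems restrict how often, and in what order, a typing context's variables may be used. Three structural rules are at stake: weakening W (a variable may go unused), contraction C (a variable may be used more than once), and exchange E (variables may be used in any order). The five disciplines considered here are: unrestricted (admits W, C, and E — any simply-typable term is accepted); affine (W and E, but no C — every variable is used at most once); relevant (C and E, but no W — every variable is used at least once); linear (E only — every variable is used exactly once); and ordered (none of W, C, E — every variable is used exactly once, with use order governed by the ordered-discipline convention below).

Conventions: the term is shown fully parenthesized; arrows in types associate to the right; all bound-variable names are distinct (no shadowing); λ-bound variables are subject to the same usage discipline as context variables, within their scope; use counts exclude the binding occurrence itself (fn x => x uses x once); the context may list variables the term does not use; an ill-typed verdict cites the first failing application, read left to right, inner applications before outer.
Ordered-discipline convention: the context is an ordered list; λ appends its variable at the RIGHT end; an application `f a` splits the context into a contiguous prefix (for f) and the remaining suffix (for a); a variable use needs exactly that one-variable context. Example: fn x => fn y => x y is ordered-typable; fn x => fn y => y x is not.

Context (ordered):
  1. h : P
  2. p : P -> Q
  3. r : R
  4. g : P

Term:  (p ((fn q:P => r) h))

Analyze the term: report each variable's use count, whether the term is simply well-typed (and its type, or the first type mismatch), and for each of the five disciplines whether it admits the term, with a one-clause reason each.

counts: h: 1×, p: 1×, r: 1×, g: 0×, q (λ-bound): 0×
order of uses: p, r, h
typing: ill-typed: an application expects P but receives R
ordered: ✗, the type mismatch rejects it
linear: ✗, not simply typable
affine: ✗, fails simple typing
relevant: ✗, a type mismatch blocks all five
unrestricted: ✗, the type mismatch rejects it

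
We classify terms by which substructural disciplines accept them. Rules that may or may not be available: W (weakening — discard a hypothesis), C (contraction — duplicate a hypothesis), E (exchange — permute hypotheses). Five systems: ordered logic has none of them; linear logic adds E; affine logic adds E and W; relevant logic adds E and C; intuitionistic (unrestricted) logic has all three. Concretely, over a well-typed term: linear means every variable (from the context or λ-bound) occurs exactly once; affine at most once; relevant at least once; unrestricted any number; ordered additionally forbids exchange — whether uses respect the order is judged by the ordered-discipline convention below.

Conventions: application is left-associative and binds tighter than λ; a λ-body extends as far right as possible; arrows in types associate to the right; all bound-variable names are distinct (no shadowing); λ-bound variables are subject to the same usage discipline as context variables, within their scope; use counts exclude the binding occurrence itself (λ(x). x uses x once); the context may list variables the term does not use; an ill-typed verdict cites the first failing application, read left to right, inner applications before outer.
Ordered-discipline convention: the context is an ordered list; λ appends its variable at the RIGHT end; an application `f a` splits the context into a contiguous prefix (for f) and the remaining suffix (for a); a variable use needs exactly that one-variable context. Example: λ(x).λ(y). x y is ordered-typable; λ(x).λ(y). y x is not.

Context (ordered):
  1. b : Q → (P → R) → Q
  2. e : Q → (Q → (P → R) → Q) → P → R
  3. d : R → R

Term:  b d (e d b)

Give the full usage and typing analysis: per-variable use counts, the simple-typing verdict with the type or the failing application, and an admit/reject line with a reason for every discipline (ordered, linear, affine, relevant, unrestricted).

use counts: b: 2, e: 1, d: 2
uses in reading order: b, d, e, d, b
typing: ill-typed: an application expects Q but receives R → R
ordered: ✗, a type mismatch blocks all five
linear: ✗, the type mismatch rejects it
affine: ✗, not simply typable
relevant: ✗, fails simple typing
unrestricted: ✗, a type mismatch blocks all five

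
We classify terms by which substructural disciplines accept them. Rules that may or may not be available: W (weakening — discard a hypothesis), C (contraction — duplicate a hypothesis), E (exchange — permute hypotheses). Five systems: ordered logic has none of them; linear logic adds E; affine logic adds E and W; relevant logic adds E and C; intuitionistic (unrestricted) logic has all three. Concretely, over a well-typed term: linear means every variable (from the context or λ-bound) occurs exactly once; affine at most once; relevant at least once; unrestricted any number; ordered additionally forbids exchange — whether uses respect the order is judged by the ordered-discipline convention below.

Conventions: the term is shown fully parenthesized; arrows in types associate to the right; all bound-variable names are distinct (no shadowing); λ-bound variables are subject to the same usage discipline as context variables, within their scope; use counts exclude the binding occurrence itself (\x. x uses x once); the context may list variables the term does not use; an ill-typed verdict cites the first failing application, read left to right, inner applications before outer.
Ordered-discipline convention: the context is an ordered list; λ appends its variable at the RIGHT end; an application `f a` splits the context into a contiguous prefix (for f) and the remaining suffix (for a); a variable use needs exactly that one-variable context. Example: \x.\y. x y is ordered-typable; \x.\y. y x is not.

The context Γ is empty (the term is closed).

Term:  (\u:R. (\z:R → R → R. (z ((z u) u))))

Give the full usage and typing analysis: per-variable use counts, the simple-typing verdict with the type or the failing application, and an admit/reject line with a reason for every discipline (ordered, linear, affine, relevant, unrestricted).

variable uses: u [bound] ×2; z [bound] ×2
use order (left to right): z, z, u, u
typing: the term checks, with type R → (R → R → R) → R → R
ordered ✗ (uses contraction: u ×2, z ×2)
linear ✗ (uses contraction: u ×2, z ×2)
affine ✗ (uses contraction: u ×2, z ×2)
relevant ✓ (none of u, z goes unused)
unrestricted ✓ (typability at R → (R → R → R) → R → R is all that's needed)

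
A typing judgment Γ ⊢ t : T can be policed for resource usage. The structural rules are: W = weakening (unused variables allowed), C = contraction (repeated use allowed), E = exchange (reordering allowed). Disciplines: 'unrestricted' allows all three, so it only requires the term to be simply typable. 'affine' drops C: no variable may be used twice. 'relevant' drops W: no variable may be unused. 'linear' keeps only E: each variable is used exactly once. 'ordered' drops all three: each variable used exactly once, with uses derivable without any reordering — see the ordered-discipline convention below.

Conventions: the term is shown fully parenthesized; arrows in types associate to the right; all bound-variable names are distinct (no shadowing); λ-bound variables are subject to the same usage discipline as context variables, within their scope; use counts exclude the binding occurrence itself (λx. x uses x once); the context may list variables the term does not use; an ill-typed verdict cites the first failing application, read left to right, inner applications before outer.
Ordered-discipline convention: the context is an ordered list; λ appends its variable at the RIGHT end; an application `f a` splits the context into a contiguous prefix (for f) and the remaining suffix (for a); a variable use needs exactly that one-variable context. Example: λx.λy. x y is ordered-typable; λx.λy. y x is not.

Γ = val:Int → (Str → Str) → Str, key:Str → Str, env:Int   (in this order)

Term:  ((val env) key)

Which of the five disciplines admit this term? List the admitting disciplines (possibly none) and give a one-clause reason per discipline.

admitting disciplines: linear, affine, relevant, unrestricted
use counts: val ×1; key ×1; env ×1
left-to-right use order: val, env, key
typing: well-typed at Str
ordered: ✗ — needs exchange: uses follow val, env, key
linear: ✓ — each of val, key, env used exactly once
affine: ✓ — none of val, key, env used more than once
relevant: ✓ — at least one use each (val, key, env)
unrestricted: ✓ — simply typable at Str; W, C, E all held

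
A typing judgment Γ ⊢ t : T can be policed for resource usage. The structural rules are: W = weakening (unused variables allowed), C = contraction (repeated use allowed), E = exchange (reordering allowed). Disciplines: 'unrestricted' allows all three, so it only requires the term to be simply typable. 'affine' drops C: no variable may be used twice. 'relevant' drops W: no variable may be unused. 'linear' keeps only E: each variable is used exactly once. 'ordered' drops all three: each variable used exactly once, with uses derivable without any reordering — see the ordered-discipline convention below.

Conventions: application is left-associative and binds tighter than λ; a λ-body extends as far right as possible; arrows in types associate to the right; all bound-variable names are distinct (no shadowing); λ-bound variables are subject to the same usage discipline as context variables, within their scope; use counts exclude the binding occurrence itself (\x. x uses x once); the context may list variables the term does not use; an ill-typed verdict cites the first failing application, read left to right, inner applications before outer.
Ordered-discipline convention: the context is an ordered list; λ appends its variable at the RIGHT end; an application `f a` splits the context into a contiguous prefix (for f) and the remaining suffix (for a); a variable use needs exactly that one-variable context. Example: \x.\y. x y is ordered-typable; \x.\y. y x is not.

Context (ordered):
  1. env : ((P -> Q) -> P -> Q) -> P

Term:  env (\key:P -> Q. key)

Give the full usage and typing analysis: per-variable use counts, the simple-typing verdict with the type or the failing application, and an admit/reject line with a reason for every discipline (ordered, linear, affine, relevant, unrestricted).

use counts: env: 1×, key (bound): 1×
left-to-right use order: env, key
typing: ✓ — P
ordered: ✓, env, key: once each, no exchange needed
linear: ✓, each of env, key used exactly once
affine: ✓, none of env, key used more than once
relevant: ✓, every one of env, key appears
unrestricted: ✓, well-typed at P; no restrictions here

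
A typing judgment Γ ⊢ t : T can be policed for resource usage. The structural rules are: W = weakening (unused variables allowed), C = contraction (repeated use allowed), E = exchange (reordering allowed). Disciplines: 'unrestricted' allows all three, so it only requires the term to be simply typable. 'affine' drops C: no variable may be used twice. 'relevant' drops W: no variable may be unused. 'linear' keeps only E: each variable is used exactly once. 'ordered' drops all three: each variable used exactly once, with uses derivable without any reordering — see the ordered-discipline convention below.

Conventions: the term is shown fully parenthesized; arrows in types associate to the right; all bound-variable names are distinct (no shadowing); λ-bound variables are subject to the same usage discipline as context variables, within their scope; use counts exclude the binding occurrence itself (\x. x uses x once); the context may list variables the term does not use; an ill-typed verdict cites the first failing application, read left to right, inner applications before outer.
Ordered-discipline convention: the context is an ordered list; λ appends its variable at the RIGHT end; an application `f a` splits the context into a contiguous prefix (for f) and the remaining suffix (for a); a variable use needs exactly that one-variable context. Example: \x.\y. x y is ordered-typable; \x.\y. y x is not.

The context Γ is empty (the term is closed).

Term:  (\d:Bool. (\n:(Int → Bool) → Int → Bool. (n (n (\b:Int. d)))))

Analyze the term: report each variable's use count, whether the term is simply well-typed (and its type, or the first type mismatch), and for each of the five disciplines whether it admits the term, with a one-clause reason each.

use counts: d (bound): 1, n (bound): 2, b (bound): 0
use order (left to right): n, n, d
typing: well-typed — term : Bool → ((Int → Bool) → Int → Bool) → Int → Bool
ordered ✗ (n ×2 used more than once (contraction); needs weakening: b unused)
linear ✗ (n ×2 used more than once (contraction); needs weakening: b unused)
affine ✗ (n ×2 used more than once (contraction))
relevant ✗ (needs weakening: b unused)
unrestricted ✓ (typability at Bool → ((Int → Bool) → Int → Bool) → Int → Bool is all that's needed)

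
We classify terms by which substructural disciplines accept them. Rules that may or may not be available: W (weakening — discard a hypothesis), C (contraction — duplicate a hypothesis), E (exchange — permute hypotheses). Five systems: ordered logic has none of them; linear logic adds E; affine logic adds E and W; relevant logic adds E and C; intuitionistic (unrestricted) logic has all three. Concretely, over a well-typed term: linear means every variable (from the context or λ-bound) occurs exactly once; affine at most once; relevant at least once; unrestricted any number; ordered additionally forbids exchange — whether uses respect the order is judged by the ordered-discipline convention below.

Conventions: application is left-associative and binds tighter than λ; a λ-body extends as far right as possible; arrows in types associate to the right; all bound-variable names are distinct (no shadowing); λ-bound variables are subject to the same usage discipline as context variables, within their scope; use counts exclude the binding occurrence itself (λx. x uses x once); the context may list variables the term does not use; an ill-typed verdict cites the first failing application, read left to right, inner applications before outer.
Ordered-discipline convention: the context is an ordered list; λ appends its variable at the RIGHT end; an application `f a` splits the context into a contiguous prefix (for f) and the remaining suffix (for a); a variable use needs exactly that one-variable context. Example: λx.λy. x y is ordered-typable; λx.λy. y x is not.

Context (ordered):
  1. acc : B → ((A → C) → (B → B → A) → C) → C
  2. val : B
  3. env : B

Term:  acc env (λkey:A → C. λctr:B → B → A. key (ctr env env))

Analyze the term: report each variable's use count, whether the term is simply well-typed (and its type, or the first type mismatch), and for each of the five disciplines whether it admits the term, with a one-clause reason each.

usage: acc=1; val=0; env=3; key (λ-bound)=1; ctr (λ-bound)=1
use order (left to right): acc, env, key, ctr, env, env
typing: the term checks, with type C
ordered ✗ (needs contraction — env ×3; unused: val — weakening required)
linear ✗ (needs contraction — env ×3; unused: val — weakening required)
affine ✗ (needs contraction — env ×3)
relevant ✗ (unused: val — weakening required)
unrestricted ✓ (well-typed at C; no restrictions here)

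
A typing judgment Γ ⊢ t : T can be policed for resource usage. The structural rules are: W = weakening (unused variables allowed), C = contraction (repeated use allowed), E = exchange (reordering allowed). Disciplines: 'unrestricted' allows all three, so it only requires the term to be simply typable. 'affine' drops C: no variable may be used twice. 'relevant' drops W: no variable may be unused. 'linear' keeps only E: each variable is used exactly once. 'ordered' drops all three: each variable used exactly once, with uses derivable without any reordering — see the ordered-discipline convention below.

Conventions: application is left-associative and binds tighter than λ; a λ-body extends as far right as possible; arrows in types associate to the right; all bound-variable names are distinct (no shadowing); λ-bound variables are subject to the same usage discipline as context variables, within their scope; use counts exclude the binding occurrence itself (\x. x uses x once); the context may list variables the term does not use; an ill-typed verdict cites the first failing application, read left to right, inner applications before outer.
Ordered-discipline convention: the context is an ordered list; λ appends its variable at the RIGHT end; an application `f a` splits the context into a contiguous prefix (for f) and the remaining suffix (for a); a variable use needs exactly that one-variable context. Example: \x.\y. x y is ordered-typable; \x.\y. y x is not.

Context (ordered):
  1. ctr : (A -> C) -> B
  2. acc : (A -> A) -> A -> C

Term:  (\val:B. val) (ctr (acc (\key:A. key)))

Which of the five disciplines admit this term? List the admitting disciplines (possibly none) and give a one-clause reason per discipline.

accepted by: ordered, linear, affine, relevant, unrestricted
counts: ctr: 1×; acc: 1×; val (λ-bound): 1×; key (λ-bound): 1×
use order (left to right): val, ctr, acc, key
typing: well-typed at B
ordered: ✓ — ctr, acc, val, key once each; derivable with no W/C/E
linear: ✓ — exactly-once usage across ctr, acc, val, key
affine: ✓ — ctr, acc, val, key: no repeats, contraction unneeded
relevant: ✓ — every one of ctr, acc, val, key appears
unrestricted: ✓ — simply typable at B; W, C, E all held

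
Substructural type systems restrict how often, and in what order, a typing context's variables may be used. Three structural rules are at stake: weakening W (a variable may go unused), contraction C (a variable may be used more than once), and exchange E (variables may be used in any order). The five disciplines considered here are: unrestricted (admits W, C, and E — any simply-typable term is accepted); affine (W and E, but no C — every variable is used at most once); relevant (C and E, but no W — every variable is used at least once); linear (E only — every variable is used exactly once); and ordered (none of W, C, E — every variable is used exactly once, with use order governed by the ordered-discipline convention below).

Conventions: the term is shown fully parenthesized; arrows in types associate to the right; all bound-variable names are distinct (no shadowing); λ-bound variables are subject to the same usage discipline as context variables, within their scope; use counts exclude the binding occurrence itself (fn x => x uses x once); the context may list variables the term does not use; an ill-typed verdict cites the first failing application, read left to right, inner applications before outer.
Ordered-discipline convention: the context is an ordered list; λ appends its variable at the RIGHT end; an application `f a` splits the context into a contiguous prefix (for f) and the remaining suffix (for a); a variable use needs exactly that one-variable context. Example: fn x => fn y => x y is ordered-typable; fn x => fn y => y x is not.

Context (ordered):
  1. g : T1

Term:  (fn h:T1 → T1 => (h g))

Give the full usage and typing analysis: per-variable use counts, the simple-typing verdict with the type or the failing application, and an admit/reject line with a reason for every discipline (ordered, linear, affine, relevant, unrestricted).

variable uses: g ×1; h (λ-bound) ×1
left-to-right use order: h, g
typing: well-typed at (T1 → T1) → T1
ordered ✗ (no ordered split (uses run h, g))
linear ✓ (each of g, h used exactly once)
affine ✓ (none of g, h used more than once)
relevant ✓ (g, h: all used, weakening unneeded)
unrestricted ✓ (typability at (T1 → T1) → T1 is all that's needed)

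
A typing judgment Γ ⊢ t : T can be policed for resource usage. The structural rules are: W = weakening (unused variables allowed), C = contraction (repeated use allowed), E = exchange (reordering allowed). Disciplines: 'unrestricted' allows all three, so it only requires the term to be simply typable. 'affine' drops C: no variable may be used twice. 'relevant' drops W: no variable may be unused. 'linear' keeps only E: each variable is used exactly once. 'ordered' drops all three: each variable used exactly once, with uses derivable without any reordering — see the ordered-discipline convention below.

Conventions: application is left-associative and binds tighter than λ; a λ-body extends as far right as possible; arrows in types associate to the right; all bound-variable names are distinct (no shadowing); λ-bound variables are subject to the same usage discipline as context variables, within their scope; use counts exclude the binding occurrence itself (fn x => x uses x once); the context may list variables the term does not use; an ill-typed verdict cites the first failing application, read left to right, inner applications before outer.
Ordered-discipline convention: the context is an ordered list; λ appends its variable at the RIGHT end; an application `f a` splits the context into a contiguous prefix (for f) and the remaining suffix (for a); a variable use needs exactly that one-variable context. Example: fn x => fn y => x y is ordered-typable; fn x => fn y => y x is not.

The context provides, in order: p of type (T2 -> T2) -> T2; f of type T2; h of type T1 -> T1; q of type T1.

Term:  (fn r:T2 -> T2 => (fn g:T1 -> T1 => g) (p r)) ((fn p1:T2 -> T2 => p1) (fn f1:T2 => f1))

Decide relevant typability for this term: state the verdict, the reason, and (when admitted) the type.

no — fails simple typing
use counts: p: 1×; f: 0×; h: 0×; q: 0×; r (λ-bound): 1×; g (λ-bound): 1×; p1 (λ-bound): 1×; f1 (λ-bound): 1×
order of uses: g, p, r, p1, f1
typing: ill-typed: argument of type T2 where T1 -> T1 is required
summary: ordered ✗, linear ✗, affine ✗, relevant ✗, unrestricted ✗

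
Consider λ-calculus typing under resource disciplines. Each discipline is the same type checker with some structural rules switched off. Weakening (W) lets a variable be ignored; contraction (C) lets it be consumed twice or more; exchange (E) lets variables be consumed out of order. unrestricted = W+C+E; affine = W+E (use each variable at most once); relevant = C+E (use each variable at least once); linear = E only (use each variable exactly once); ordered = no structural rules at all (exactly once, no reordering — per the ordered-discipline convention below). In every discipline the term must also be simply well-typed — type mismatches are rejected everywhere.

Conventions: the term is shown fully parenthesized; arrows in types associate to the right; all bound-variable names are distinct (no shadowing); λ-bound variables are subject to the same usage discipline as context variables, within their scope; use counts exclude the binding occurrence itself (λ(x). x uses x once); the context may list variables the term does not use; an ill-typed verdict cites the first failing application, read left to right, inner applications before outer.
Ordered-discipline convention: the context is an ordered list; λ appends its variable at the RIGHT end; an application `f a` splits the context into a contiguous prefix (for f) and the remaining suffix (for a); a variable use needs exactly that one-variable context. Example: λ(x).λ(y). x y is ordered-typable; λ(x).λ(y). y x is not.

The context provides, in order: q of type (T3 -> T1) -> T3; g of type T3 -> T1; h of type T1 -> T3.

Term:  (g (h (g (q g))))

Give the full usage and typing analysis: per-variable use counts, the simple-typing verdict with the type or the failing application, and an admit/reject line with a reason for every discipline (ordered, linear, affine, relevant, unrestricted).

usage: q: 1, g: 3, h: 1
uses in reading order: g, h, g, q, g
typing: well-typed — term : T1
ordered: ✗, repeated use of g ×3
linear: ✗, repeated use of g ×3
affine: ✗, repeated use of g ×3
relevant: ✓, every one of q, g, h appears
unrestricted: ✓, type-checks (T1) and nothing is barred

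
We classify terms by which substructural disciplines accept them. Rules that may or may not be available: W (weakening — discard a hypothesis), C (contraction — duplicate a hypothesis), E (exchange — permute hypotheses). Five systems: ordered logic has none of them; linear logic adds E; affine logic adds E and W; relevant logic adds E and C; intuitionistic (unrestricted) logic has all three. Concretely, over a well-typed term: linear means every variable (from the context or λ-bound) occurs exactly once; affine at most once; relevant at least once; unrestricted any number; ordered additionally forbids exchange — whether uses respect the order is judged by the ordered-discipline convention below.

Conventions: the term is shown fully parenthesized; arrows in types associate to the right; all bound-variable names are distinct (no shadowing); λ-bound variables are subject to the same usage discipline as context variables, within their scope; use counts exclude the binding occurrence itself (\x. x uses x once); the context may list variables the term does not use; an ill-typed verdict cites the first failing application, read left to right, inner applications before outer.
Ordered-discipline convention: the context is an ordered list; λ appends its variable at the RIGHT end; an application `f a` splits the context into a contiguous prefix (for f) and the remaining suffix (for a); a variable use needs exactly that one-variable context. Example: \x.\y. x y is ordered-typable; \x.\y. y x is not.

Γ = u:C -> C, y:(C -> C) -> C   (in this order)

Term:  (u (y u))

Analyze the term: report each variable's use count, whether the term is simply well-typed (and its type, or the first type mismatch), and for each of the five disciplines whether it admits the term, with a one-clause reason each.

counts: u ×2; y ×1
use order (left to right): u, y, u
typing: well-typed — term : C
ordered: ✗, u ×2 used more than once (contraction)
linear: ✗, u ×2 used more than once (contraction)
affine: ✗, u ×2 used more than once (contraction)
relevant: ✓, none of u, y goes unused
unrestricted: ✓, type-checks (C) and nothing is barred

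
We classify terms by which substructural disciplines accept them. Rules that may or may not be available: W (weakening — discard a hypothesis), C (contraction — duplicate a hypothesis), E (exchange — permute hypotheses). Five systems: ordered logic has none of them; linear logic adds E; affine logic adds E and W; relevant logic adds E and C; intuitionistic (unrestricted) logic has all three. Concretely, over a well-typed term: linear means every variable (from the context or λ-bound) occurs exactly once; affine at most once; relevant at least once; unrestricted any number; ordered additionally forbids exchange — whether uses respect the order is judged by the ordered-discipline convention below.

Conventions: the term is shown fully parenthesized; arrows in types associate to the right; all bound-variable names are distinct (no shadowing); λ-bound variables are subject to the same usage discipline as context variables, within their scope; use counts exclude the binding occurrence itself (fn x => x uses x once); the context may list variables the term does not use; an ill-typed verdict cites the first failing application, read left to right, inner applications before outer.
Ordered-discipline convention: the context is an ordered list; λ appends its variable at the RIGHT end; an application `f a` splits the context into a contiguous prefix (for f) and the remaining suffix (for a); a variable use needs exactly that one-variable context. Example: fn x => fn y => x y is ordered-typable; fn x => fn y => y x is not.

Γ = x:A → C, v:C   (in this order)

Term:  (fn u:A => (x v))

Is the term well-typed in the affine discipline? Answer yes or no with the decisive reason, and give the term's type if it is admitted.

no — fails simple typing
variable uses: x: 1×, v: 1×, u (bound): 0×
uses in reading order: x, v
typing: ill-typed: a function awaiting A gets C
all disciplines: ordered ✗ | linear ✗ | affine ✗ | relevant ✗ | unrestricted ✗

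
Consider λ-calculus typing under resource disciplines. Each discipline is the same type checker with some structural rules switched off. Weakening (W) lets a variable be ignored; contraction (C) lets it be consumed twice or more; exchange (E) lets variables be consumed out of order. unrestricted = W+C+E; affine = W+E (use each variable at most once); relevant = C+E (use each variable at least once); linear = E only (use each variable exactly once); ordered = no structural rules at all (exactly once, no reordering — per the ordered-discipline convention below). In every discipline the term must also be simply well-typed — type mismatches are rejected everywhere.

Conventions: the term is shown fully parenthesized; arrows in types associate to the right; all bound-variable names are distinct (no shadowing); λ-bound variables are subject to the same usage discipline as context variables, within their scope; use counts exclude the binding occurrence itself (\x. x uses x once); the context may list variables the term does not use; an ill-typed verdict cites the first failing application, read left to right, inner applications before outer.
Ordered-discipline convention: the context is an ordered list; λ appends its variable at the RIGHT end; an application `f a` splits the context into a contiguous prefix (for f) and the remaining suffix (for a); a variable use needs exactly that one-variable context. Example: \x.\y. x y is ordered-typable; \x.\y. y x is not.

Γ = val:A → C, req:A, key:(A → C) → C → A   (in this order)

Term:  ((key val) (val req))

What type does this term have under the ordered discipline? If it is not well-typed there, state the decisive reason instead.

not well-typed under ordered — needs contraction — val ×2
variable uses: val: 2×, req: 1×, key: 1×
use order (left to right): key, val, val, req
typing: ✓ — A
summary: ordered ✗ | linear ✗ | affine ✗ | relevant ✓ | unrestricted ✓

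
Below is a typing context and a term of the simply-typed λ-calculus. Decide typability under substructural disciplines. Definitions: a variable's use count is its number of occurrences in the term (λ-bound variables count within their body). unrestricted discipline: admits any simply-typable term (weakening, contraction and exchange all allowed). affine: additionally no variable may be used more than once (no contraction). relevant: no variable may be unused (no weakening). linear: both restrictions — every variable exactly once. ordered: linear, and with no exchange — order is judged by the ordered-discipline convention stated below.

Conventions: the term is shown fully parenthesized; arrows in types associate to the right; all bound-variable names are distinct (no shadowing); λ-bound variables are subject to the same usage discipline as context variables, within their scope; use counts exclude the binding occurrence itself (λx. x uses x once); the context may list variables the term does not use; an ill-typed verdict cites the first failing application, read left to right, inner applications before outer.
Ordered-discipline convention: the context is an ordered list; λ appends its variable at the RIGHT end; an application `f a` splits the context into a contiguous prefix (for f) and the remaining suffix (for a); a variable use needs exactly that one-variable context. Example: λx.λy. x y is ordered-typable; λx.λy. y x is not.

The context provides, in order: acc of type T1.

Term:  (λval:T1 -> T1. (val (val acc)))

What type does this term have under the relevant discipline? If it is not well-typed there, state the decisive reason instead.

term : (T1 -> T1) -> T1
variable uses: acc: 1, val [bound]: 2
order of uses: val, val, acc
typing: the term checks, with type (T1 -> T1) -> T1
per-discipline verdicts: ordered ✗; linear ✗; affine ✗; relevant ✓; unrestricted ✓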